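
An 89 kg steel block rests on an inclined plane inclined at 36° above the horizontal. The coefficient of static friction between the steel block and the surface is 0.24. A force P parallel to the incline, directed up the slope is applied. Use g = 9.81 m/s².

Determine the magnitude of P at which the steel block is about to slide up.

At impending motion up the slope, friction acts down-slope at its limit: f = μ_s N.
P is parallel to the surface, so N = m g cos θ = 706 N.
Along the incline: P = m g sin θ + μ_s N = 513 + 0.24×706 = 683 N.

P ≈ 683 N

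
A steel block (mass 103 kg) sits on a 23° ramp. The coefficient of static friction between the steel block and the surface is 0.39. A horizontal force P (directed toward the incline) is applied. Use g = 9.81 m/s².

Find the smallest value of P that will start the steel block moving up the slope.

At impending motion up the slope, friction acts down-slope at its limit: f = μ_s N.
Perpendicular to the incline: N = m g cos θ + P sin θ.
Along the incline: P cos θ = m g sin θ + μ_s N = m g sin θ + μ_s (m g cos θ + P sin θ).
Solving, P (cos θ − μ_s sin θ) = m g (sin θ + μ_s cos θ), so P = 103×9.81×(sin 23° + 0.39 cos 23°)/(cos 23° − 0.39 sin 23°) = 1010×0.7497/0.7681 = 986 N.

P ≈ 986 N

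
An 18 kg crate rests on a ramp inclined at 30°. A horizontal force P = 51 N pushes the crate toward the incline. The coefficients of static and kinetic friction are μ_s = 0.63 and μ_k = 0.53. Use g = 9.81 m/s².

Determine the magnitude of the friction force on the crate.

Normal direction: N = m g cos θ + P sin θ = 178.4 N.
Parallel to the incline: P cos θ − m g sin θ = 44.17 − 88.29 = -44.12 N; the friction needed to balance this is 44.12 N acting up the slope.
The limit of static friction is μ_s N = 112.4 N.
|f_req| = 44.12 ≤ 112.4 N → the crate is in equilibrium; friction equals the required value.

f ≈ 44.1 N (up the incline)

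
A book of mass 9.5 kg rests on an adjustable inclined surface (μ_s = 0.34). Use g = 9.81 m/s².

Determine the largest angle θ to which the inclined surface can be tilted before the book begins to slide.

At the slip threshold, m g sin θ = μ_s · m g cos θ, so tan θ = μ_s.
θ_max = arctan(0.34) = 18.8°.

θ_max ≈ 18.8°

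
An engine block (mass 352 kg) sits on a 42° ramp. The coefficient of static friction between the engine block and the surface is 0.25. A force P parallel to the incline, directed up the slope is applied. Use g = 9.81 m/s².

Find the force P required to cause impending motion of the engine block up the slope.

At impending motion up the slope, friction acts down-slope at its limit: f = μ_s N.
P is parallel to the surface, so N = m g cos θ = 2570 N.
Along the incline: P = m g sin θ + μ_s N = 2310 + 0.25×2570 = 2950 N.

P ≈ 2950 N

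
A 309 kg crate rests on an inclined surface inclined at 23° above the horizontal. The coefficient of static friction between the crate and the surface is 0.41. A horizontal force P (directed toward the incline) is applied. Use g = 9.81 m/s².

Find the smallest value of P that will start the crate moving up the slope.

P ≈ 3060 N

At impending motion up the slope, friction acts down-slope at its limit: f = μ_s N.
Perpendicular to the incline: N = m g cos θ + P sin θ.
Along the incline: P cos θ = m g sin θ + μ_s N = m g sin θ + μ_s (m g cos θ + P sin θ).
Solving, P (cos θ − μ_s sin θ) = m g (sin θ + μ_s cos θ), so P = 309×9.81×(sin 23° + 0.41 cos 23°)/(cos 23° − 0.41 sin 23°) = 3030×0.7681/0.7603 = 3060 N.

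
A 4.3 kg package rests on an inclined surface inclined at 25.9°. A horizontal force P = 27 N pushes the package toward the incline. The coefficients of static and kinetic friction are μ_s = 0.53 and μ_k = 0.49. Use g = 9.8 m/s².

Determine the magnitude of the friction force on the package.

The horizontal push has a component P sin θ into the surface, so N = m g cos θ + P sin θ = 37.91 + 11.79 = 49.7 N.
Along the incline, the net driving force (taking up-slope positive) is P cos θ − m g sin θ = 24.29 − 18.41 = 5.881 N, so equilibrium requires friction f = -5.881 N (down-slope).
Maximum static friction: μ_s N = 0.53 × 49.7 = 26.34 N.
Since 5.881 N is within the 26.34 N limit, the package stays put and friction is exactly 5.88 N.

f ≈ 5.88 N (down the incline)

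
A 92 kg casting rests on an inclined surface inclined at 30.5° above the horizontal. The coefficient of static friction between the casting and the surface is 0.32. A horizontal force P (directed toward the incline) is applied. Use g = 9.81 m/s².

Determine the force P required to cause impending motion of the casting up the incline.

P ≈ 1010 N

At impending motion up the slope, friction acts down-slope at its limit: f = μ_s N.
Perpendicular to the incline: N = m g cos θ + P sin θ.
Along the incline: P cos θ = m g sin θ + μ_s N = m g sin θ + μ_s (m g cos θ + P sin θ).
Solving, P (cos θ − μ_s sin θ) = m g (sin θ + μ_s cos θ), so P = 92×9.81×(sin 30.5° + 0.32 cos 30.5°)/(cos 30.5° − 0.32 sin 30.5°) = 903×0.7833/0.6992 = 1010 N.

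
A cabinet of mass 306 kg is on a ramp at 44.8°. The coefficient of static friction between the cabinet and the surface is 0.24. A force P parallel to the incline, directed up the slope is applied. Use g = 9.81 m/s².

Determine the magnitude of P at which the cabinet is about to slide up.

P ≈ 2630 N

At impending motion up the slope, friction acts down-slope at its limit: f = μ_s N.
P is parallel to the surface, so N = m g cos θ = 2130 N.
Along the incline: P = m g sin θ + μ_s N = 2120 + 0.24×2130 = 2630 N.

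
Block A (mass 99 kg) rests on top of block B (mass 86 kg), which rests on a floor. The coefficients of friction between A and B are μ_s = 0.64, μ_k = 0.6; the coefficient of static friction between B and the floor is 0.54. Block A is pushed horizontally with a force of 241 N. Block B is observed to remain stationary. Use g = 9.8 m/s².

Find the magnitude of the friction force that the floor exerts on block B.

Between the blocks, N₁ = m_A g = 970.2 N.
So the A–B interface can sustain at most μ_s N₁ = 620.9 N of static friction.
P = 241 N is within that limit, so A and B move together (both at rest); the A–B friction is simply f₁ = P = 241 N.
By Newton's third law B feels 241 N forward from A. With B stationary, the floor's static friction on B balances it: f₂ = 241 N (well within μ_s(m_A+m_B)g = 979 N).

f ≈ 241 N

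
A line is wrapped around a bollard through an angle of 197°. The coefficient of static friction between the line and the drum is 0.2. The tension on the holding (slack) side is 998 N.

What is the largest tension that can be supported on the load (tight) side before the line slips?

T_max ≈ 1990 N

At impending slip the capstan equation gives T₂/T₁ = e^{μβ} with β in radians.
β = 197° × π/180 = 3.438 rad.
e^{μβ} = e^{0.2×3.438} = 1.989.
T₂ = T₁ · e^{μβ} = 998 × 1.989 = 1990 N.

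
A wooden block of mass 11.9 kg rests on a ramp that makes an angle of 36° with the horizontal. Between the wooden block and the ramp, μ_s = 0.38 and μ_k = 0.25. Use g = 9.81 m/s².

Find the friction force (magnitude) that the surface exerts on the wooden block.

The normal reaction is N = m g cos θ = 94.44 N.
For equilibrium along the incline, friction must balance the weight component: f = m g sin θ = 68.62 N up the slope.
Static friction can supply at most μ_s N = 35.89 N.
Since |68.62| > 35.89 N, static friction cannot hold it; the wooden block slides down the incline and kinetic friction applies: f = μ_k N = 0.25 × 94.44 = 23.6 N.

f ≈ 23.6 N (up the incline)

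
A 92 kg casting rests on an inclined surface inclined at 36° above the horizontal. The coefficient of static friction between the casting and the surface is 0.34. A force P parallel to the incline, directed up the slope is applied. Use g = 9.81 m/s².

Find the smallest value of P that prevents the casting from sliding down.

P_min ≈ 282 N

The casting tends to slide down (tan θ > μ_s), so at the point of impending slip friction acts up-slope at its limit: f = μ_s N.
P is parallel to the surface, so N = m g cos θ = 730 N.
Along the incline: P + μ_s N = m g sin θ, so P = 530 − 0.34×730 = 282 N.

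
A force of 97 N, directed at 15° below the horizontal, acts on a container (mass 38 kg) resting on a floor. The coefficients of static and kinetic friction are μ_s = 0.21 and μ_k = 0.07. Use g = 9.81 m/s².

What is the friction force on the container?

f ≈ 27.9 N

The vertical component of P adds to the normal force: N = m g + P sin α = 372.8 + 25.11 = 397.9 N.
The horizontal driving force is P cos α = 93.69 N, so equilibrium needs friction f = 93.69 N.
The static-friction limit is μ_s N = 83.56 N.
The required friction exceeds μ_s N, so the container moves and f = μ_k N = 27.9 N.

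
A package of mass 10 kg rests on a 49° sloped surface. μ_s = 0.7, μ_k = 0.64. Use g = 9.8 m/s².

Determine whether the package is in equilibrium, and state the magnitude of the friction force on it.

f ≈ 41.1 N

N = m g cos θ = 64.3 N.
Down-slope weight component: m g sin θ = 74 N.
μ_s N = 45 N.
74 > 45 N, so it slides; kinetic friction f = μ_k N = 0.64×64.3 = 41.1 N.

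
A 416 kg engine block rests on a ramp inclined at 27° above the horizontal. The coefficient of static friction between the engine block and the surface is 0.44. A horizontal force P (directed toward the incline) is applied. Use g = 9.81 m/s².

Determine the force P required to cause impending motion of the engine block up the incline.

At impending motion up the slope, friction acts down-slope at its limit: f = μ_s N.
Perpendicular to the incline: N = m g cos θ + P sin θ.
Along the incline: P cos θ = m g sin θ + μ_s N = m g sin θ + μ_s (m g cos θ + P sin θ).
Solving, P (cos θ − μ_s sin θ) = m g (sin θ + μ_s cos θ), so P = 416×9.81×(sin 27° + 0.44 cos 27°)/(cos 27° − 0.44 sin 27°) = 4080×0.846/0.6913 = 4990 N.

P ≈ 4990 N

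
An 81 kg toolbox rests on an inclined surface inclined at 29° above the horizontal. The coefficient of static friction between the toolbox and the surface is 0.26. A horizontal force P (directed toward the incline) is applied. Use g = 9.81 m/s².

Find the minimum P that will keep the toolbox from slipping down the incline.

The toolbox tends to slide down (tan θ > μ_s), so at the point of impending slip friction acts up-slope at its limit: f = μ_s N.
Perpendicular to the incline: N = m g cos θ + P sin θ.
Along the incline: P cos θ + μ_s N = m g sin θ, i.e. P cos θ + μ_s (m g cos θ + P sin θ) = m g sin θ.
Solving, P (cos θ + μ_s sin θ) = m g (sin θ − μ_s cos θ), so P = 795×0.2574/1.001 = 204 N.

P_min ≈ 204 N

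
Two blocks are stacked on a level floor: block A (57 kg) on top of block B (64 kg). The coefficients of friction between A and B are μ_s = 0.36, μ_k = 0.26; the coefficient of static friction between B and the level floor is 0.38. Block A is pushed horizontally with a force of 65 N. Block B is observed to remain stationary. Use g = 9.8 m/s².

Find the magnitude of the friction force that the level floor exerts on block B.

Between the blocks, N₁ = m_A g = 558.6 N.
So the A–B interface can sustain at most μ_s N₁ = 201.1 N of static friction.
P = 65 N is within that limit, so A and B move together (both at rest); the A–B friction is simply f₁ = P = 65 N.
By Newton's third law B feels 65 N forward from A. With B stationary, the floor's static friction on B balances it: f₂ = 65 N (well within μ_s(m_A+m_B)g = 450.6 N).

f ≈ 65 N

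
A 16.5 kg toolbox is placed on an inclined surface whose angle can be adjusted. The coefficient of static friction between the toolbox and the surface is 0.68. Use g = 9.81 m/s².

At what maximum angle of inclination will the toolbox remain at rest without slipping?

At the slip threshold, m g sin θ = μ_s · m g cos θ, so tan θ = μ_s.
θ_max = arctan(0.68) = 34.2°.

θ_max ≈ 34.2°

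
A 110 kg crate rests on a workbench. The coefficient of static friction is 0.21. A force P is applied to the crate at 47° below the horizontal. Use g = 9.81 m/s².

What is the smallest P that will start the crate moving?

N = m g + P sin α (the push presses the crate into the workbench).
At impending slip, P cos α = μ_s N = μ_s (m g + P sin α).
Solving: P (cos α − μ_s sin α) = μ_s m g → P = 0.21×1080/(cos 47° − 0.21 sin 47°) = 227/0.5284 = 429 N.

P ≈ 429 N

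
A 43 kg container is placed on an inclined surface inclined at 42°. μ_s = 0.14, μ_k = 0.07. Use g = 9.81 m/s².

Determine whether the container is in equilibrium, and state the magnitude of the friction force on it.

N = m g cos θ = 313 N.
Down-slope weight component: m g sin θ = 282 N.
μ_s N = 43.9 N.
282 > 43.9 N, so it slides; kinetic friction f = μ_k N = 0.07×313 = 21.9 N.

f ≈ 21.9 N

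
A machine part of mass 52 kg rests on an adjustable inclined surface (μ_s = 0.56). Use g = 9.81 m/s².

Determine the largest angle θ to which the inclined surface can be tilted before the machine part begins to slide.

θ_max ≈ 29.2°

At the slip threshold, m g sin θ = μ_s · m g cos θ, so tan θ = μ_s.
θ_max = arctan(0.56) = 29.2°.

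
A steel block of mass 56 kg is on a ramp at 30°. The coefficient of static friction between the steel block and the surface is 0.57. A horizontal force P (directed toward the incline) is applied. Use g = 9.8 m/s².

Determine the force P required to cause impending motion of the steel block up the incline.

P ≈ 939 N

At impending motion up the slope, friction acts down-slope at its limit: f = μ_s N.
Perpendicular to the incline: N = m g cos θ + P sin θ.
Along the incline: P cos θ = m g sin θ + μ_s N = m g sin θ + μ_s (m g cos θ + P sin θ).
Solving, P (cos θ − μ_s sin θ) = m g (sin θ + μ_s cos θ), so P = 56×9.8×(sin 30° + 0.57 cos 30°)/(cos 30° − 0.57 sin 30°) = 549×0.9936/0.581 = 939 N.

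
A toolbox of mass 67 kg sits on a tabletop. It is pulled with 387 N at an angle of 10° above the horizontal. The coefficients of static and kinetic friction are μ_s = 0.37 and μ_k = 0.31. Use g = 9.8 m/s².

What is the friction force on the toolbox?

f ≈ 183 N

Vertical equilibrium gives N = m g − P sin α = 589.4 N.
For equilibrium, f = P cos α = 387×cos 10° = 381.1 N.
μ_s N = 0.37 × 589.4 = 218.1 N.
The required friction exceeds μ_s N, so the toolbox moves and f = μ_k N = 183 N.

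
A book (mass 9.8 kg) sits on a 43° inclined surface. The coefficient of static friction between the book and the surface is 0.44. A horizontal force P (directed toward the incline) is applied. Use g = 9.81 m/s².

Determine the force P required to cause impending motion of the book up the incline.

At impending motion up the slope, friction acts down-slope at its limit: f = μ_s N.
Perpendicular to the incline: N = m g cos θ + P sin θ.
Along the incline: P cos θ = m g sin θ + μ_s N = m g sin θ + μ_s (m g cos θ + P sin θ).
Solving, P (cos θ − μ_s sin θ) = m g (sin θ + μ_s cos θ), so P = 9.8×9.81×(sin 43° + 0.44 cos 43°)/(cos 43° − 0.44 sin 43°) = 96.1×1.004/0.4313 = 224 N.

P ≈ 224 N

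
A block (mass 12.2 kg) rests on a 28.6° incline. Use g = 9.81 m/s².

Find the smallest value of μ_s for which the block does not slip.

At the slip threshold m g sin θ = μ_s m g cos θ, so μ_s,min = tan θ.
μ_s,min = tan 28.6° = 0.545.

μ_s,min ≈ 0.545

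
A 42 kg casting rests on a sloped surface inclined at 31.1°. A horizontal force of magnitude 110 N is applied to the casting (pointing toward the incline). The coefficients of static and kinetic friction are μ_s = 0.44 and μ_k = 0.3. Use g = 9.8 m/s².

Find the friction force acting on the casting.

Resolve perpendicular to the incline: N = m g cos θ + P sin θ = 42×9.8×cos 31.1° + 110×sin 31.1° = 409.3 N.
Parallel to the incline: P cos θ − m g sin θ = 94.19 − 212.6 = -118.4 N; the friction needed to balance this is 118.4 N acting up the slope.
Maximum static friction: μ_s N = 0.44 × 409.3 = 180.1 N.
|f_req| = 118.4 ≤ 180.1 N → the casting is in equilibrium; friction equals the required value.

f ≈ 118 N (up the incline)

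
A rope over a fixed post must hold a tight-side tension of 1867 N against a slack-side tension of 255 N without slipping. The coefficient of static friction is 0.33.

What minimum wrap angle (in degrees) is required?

β_min ≈ 346°

T₂/T₁ = e^{μβ} → β = ln(T₂/T₁)/μ.
β = ln(1867/255)/0.33 = 1.991/0.33 = 6.033 rad.
In degrees: β = 6.033 × 180/π = 346°.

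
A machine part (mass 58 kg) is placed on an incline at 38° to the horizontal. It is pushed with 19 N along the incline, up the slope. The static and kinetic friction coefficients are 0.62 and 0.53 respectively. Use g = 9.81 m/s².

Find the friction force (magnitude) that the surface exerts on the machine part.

Normal force: N = m g cos θ = 58 × 9.81 × cos 38° = 448.4 N.
The friction needed for equilibrium is m g sin θ − P = 350.3 − 19 = 331.3 N, measured positive up-slope.
Static friction can supply at most μ_s N = 278 N.
|331.3| exceeds 278 N, so the machine part slips down-slope; friction is kinetic, f = μ_k N = 0.53×448.4 = 238 N.

f ≈ 238 N (up the incline)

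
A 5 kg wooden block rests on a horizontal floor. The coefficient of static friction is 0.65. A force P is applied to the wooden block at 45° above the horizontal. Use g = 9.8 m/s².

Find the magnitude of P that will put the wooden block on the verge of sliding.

N = m g − P sin α (the pull lifts the wooden block).
At impending slip, P cos α = μ_s N = μ_s (m g − P sin α).
Solving: P (cos α + μ_s sin α) = μ_s m g → P = 0.65×49/(cos 45° + 0.65 sin 45°) = 31.9/1.167 = 27.3 N.

P ≈ 27.3 N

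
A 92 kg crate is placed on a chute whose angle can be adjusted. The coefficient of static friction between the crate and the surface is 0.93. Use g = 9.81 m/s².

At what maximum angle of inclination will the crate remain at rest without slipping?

At the slip threshold, m g sin θ = μ_s · m g cos θ, so tan θ = μ_s.
θ_max = arctan(0.93) = 42.9°.

θ_max ≈ 42.9°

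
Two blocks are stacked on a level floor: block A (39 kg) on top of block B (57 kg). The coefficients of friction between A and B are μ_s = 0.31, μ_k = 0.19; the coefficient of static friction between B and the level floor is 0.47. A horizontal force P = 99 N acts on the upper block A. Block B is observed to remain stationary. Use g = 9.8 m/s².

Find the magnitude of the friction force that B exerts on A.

Between the blocks, N₁ = m_A g = 382.2 N.
So the A–B interface can sustain at most μ_s N₁ = 118.5 N of static friction.
P = 99 N is within that limit, so A and B move together (both at rest); the A–B friction is simply f₁ = P = 99 N.
B experiences an equal 99 N forward from A (third law). B is in equilibrium, so the floor supplies f₂ = 99 N of static friction (limit μ_s(m_A+m_B)g = 442.2 N, not exceeded).

f ≈ 99 N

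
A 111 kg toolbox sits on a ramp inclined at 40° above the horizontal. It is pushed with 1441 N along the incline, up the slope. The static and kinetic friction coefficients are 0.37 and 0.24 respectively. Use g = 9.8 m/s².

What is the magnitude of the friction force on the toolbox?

f ≈ 200 N (down the incline)

The normal reaction is N = m g cos θ = 833.3 N.
Parallel to the incline, ΣF = 0 gives f = m g sin θ − P = 699.2 − 1441 = -741.8 N (up-slope positive).
The static-friction ceiling is μ_s N = 0.37 × 833.3 = 308.3 N.
Since |-741.8| > 308.3 N, static friction cannot hold it; the toolbox slides up the incline and kinetic friction applies: f = μ_k N = 0.24 × 833.3 = 200 N.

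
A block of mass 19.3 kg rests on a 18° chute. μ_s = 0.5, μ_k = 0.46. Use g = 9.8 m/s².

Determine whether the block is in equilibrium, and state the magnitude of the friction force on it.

N = m g cos θ = 180 N.
Down-slope weight component: m g sin θ = 58.4 N.
μ_s N = 89.9 N.
58.4 ≤ 89.9 N, so it stays put; friction = 58.4 N.

f ≈ 58.4 N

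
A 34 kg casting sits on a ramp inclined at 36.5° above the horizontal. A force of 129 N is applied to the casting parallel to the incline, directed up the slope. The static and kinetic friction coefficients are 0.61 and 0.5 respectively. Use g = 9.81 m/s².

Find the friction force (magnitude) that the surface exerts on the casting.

f ≈ 69.4 N (up the incline)

The normal reaction is N = m g cos θ = 268.1 N.
For equilibrium along the incline the friction force must supply f = m g sin θ − P = 198.4 − 129 = 69.4 N (positive meaning up-slope).
The static-friction ceiling is μ_s N = 0.61 × 268.1 = 163.6 N.
Since |69.4| ≤ 163.6 N, no slip — friction simply equals what equilibrium demands.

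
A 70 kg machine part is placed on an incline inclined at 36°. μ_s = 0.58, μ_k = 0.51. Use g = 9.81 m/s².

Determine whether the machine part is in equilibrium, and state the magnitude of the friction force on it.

f ≈ 283 N

N = m g cos θ = 556 N.
Down-slope weight component: m g sin θ = 404 N.
μ_s N = 322 N.
404 > 322 N, so it slides; kinetic friction f = μ_k N = 0.51×556 = 283 N.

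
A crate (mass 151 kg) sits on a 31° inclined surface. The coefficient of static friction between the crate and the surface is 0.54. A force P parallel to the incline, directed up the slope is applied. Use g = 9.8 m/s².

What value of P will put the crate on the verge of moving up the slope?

At impending motion up the slope, friction acts down-slope at its limit: f = μ_s N.
P is parallel to the surface, so N = m g cos θ = 1270 N.
Along the incline: P = m g sin θ + μ_s N = 762 + 0.54×1270 = 1450 N.

P ≈ 1450 N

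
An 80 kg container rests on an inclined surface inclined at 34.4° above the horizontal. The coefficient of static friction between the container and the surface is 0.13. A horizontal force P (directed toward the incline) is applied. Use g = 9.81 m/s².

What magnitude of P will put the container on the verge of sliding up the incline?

P ≈ 702 N

At impending motion up the slope, friction acts down-slope at its limit: f = μ_s N.
Perpendicular to the incline: N = m g cos θ + P sin θ.
Along the incline: P cos θ = m g sin θ + μ_s N = m g sin θ + μ_s (m g cos θ + P sin θ).
Solving, P (cos θ − μ_s sin θ) = m g (sin θ + μ_s cos θ), so P = 80×9.81×(sin 34.4° + 0.13 cos 34.4°)/(cos 34.4° − 0.13 sin 34.4°) = 785×0.6722/0.7517 = 702 N.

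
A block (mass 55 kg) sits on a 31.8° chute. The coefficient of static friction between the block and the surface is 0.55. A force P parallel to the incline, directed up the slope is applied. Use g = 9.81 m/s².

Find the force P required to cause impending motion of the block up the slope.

At impending motion up the slope, friction acts down-slope at its limit: f = μ_s N.
P is parallel to the surface, so N = m g cos θ = 459 N.
Along the incline: P = m g sin θ + μ_s N = 284 + 0.55×459 = 537 N.

P ≈ 537 N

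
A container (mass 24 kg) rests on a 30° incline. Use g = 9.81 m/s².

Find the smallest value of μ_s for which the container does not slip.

At the slip threshold m g sin θ = μ_s m g cos θ, so μ_s,min = tan θ.
μ_s,min = tan 30° = 0.577.

μ_s,min ≈ 0.577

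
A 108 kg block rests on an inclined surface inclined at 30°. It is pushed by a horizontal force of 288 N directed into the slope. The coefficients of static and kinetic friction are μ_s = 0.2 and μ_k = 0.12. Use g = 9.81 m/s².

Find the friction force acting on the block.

Normal direction: N = m g cos θ + P sin θ = 1062 N.
Along the incline, the net driving force (taking up-slope positive) is P cos θ − m g sin θ = 249.4 − 529.7 = -280.3 N, so equilibrium requires friction f = 280.3 N (up-slope).
Maximum static friction: μ_s N = 0.2 × 1062 = 212.3 N.
The required 280.3 N exceeds the static limit, so the block slides down-slope and f = μ_k N = 0.12×1062 = 127 N.

f ≈ 127 N (up the incline)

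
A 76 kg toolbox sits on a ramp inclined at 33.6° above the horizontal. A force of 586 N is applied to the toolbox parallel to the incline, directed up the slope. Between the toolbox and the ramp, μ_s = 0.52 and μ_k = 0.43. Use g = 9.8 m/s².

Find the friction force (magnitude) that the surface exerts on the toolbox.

The normal reaction is N = m g cos θ = 620.4 N.
Parallel to the incline, ΣF = 0 gives f = m g sin θ − P = 412.2 − 586 = -173.8 N (up-slope positive).
Static friction can supply at most μ_s N = 322.6 N.
Since |-173.8| ≤ 322.6 N, the toolbox remains in static equilibrium and friction takes exactly the required value.

f ≈ 174 N (down the incline)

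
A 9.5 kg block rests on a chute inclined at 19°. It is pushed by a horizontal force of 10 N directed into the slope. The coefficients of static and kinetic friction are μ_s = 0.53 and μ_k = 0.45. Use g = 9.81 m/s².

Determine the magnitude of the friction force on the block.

The horizontal push has a component P sin θ into the surface, so N = m g cos θ + P sin θ = 88.12 + 3.256 = 91.37 N.
Parallel to the incline: P cos θ − m g sin θ = 9.455 − 30.34 = -20.89 N; the friction needed to balance this is 20.89 N acting up the slope.
Maximum static friction: μ_s N = 0.53 × 91.37 = 48.43 N.
|f_req| = 20.89 ≤ 48.43 N → the block is in equilibrium; friction equals the required value.

f ≈ 20.9 N (up the incline)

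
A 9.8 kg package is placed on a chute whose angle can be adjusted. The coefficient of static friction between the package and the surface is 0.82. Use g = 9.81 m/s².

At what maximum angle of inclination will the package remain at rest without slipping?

θ_max ≈ 39.4°

At the slip threshold, m g sin θ = μ_s · m g cos θ, so tan θ = μ_s.
θ_max = arctan(0.82) = 39.4°.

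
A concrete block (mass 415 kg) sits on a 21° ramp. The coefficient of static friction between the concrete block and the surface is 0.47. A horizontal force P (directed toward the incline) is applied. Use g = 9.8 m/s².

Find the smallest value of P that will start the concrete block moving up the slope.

At impending motion up the slope, friction acts down-slope at its limit: f = μ_s N.
Perpendicular to the incline: N = m g cos θ + P sin θ.
Along the incline: P cos θ = m g sin θ + μ_s N = m g sin θ + μ_s (m g cos θ + P sin θ).
Solving, P (cos θ − μ_s sin θ) = m g (sin θ + μ_s cos θ), so P = 415×9.8×(sin 21° + 0.47 cos 21°)/(cos 21° − 0.47 sin 21°) = 4070×0.7972/0.7651 = 4240 N.

P ≈ 4240 N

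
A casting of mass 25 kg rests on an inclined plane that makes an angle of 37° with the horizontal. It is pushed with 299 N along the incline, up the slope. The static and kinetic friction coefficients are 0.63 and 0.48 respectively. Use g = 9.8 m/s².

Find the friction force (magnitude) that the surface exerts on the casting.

Normal force: N = m g cos θ = 25 × 9.8 × cos 37° = 195.7 N.
The friction needed for equilibrium is m g sin θ − P = 147.4 − 299 = -151.6 N, measured positive up-slope.
Maximum static friction available: μ_s N = 0.63 × 195.7 = 123.3 N.
Since |-151.6| > 123.3 N, static friction cannot hold it; the casting slides up the incline and kinetic friction applies: f = μ_k N = 0.48 × 195.7 = 93.9 N.

f ≈ 93.9 N (down the incline)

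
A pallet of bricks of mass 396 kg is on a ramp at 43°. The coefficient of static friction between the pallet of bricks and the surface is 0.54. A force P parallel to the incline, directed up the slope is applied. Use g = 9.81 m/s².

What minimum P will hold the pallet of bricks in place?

The pallet of bricks tends to slide down (tan θ > μ_s), so at the point of impending slip friction acts up-slope at its limit: f = μ_s N.
P is parallel to the surface, so N = m g cos θ = 2840 N.
Along the incline: P + μ_s N = m g sin θ, so P = 2650 − 0.54×2840 = 1120 N.

P_min ≈ 1120 N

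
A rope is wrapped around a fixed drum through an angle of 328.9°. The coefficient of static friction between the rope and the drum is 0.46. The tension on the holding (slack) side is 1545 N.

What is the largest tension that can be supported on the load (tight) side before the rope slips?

T_max ≈ 21700 N

At impending slip the capstan equation gives T₂/T₁ = e^{μβ} with β in radians.
β = 328.9° × π/180 = 5.74 rad.
e^{μβ} = e^{0.46×5.74} = 14.02.
T₂ = T₁ · e^{μβ} = 1545 × 14.02 = 21700 N.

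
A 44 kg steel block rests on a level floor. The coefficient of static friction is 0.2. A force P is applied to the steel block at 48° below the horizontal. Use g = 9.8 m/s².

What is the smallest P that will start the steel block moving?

P ≈ 166 N

N = m g + P sin α (the push presses the steel block into the level floor).
At impending slip, P cos α = μ_s N = μ_s (m g + P sin α).
Solving: P (cos α − μ_s sin α) = μ_s m g → P = 0.2×431/(cos 48° − 0.2 sin 48°) = 86.2/0.5205 = 166 N.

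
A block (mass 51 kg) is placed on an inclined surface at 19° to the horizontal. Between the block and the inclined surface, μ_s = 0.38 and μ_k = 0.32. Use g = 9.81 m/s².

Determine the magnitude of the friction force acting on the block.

Normal force: N = m g cos θ = 51 × 9.81 × cos 19° = 473.1 N.
Along the slope the weight component is m g sin θ = 162.9 N; friction must supply exactly this, acting up-slope.
Maximum static friction available: μ_s N = 0.38 × 473.1 = 179.8 N.
Since |162.9| ≤ 179.8 N, no slip — friction simply equals what equilibrium demands.

f ≈ 163 N (up the incline)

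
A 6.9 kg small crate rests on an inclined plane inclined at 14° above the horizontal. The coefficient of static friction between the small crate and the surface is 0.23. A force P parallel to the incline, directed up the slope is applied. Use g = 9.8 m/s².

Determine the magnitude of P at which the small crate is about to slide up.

P ≈ 31.4 N

At impending motion up the slope, friction acts down-slope at its limit: f = μ_s N.
P is parallel to the surface, so N = m g cos θ = 65.6 N.
Along the incline: P = m g sin θ + μ_s N = 16.4 + 0.23×65.6 = 31.4 N.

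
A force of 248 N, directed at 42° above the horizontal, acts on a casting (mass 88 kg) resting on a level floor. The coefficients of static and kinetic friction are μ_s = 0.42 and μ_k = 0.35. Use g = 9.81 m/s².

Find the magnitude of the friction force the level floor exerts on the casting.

The vertical component of P reduces the normal force: N = m g − P sin α = 863.3 − 165.9 = 697.3 N.
For equilibrium, f = P cos α = 248×cos 42° = 184.3 N.
μ_s N = 0.42 × 697.3 = 292.9 N.
184.3 ≤ 292.9 N → static; friction equals the required 184 N.

f ≈ 184 N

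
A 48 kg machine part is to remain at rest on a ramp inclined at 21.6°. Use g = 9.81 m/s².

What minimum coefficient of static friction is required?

μ_s,min ≈ 0.396

At the slip threshold m g sin θ = μ_s m g cos θ, so μ_s,min = tan θ.
μ_s,min = tan 21.6° = 0.396.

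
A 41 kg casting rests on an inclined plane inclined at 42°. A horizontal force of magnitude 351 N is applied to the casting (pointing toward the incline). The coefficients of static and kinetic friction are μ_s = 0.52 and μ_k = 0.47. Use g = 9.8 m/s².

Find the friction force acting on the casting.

f ≈ 8.01 N (up the incline)

The horizontal push has a component P sin θ into the surface, so N = m g cos θ + P sin θ = 298.6 + 234.9 = 533.5 N.
Parallel to the incline: P cos θ − m g sin θ = 260.8 − 268.9 = -8.013 N; the friction needed to balance this is 8.013 N acting up the slope.
The limit of static friction is μ_s N = 277.4 N.
Since 8.013 N is within the 277.4 N limit, the casting stays put and friction is exactly 8.01 N.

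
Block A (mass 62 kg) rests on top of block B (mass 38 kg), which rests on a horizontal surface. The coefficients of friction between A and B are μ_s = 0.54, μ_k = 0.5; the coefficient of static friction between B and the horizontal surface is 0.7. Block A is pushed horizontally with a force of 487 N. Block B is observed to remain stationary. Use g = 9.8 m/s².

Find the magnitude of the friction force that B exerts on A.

Between the blocks, N₁ = m_A g = 607.6 N.
So the A–B interface can sustain at most μ_s N₁ = 328.1 N of static friction.
P = 487 N exceeds that limit, so A slips over B and the interface friction becomes kinetic: f₁ = μ_k N₁ = 0.5×607.6 = 304 N.
B experiences an equal 304 N forward from A (third law). B is in equilibrium, so the floor supplies f₂ = 304 N of static friction (limit μ_s(m_A+m_B)g = 686 N, not exceeded).

f ≈ 304 N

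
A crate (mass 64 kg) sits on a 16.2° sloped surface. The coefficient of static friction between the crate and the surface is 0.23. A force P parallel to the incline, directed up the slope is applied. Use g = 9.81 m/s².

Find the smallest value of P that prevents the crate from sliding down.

P_min ≈ 36.5 N

The crate tends to slide down (tan θ > μ_s), so at the point of impending slip friction acts up-slope at its limit: f = μ_s N.
P is parallel to the surface, so N = m g cos θ = 603 N.
Along the incline: P + μ_s N = m g sin θ, so P = 175 − 0.23×603 = 36.5 N.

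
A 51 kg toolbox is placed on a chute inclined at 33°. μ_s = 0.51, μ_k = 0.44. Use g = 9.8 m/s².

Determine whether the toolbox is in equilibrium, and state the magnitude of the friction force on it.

f ≈ 184 N

N = m g cos θ = 419 N.
Down-slope weight component: m g sin θ = 272 N.
μ_s N = 214 N.
272 > 214 N, so it slides; kinetic friction f = μ_k N = 0.44×419 = 184 N.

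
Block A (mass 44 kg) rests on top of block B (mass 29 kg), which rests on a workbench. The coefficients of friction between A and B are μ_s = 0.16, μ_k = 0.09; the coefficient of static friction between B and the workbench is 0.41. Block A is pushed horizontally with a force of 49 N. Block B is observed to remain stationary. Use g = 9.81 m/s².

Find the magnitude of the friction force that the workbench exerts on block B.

f ≈ 49 N

Normal force at the A–B interface: N₁ = m_A g = 431.6 N.
Maximum static friction on A from B: μ_s N₁ = 0.16×431.6 = 69.06 N.
P = 49 N is within that limit, so A and B move together (both at rest); the A–B friction is simply f₁ = P = 49 N.
By Newton's third law B feels 49 N forward from A. With B stationary, the floor's static friction on B balances it: f₂ = 49 N (well within μ_s(m_A+m_B)g = 293.6 N).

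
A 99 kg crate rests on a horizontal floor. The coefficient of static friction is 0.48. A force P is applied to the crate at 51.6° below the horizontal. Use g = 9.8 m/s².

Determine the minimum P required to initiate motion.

P ≈ 1900 N

N = m g + P sin α (the push presses the crate into the horizontal floor).
At impending slip, P cos α = μ_s N = μ_s (m g + P sin α).
Solving: P (cos α − μ_s sin α) = μ_s m g → P = 0.48×970/(cos 51.6° − 0.48 sin 51.6°) = 466/0.245 = 1900 N.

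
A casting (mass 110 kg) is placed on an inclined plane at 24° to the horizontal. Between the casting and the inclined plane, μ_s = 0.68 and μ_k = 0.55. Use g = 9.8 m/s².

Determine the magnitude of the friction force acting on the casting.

The normal reaction is N = m g cos θ = 984.8 N.
Along the slope the weight component is m g sin θ = 438.5 N; friction must supply exactly this, acting up-slope.
Maximum static friction available: μ_s N = 0.68 × 984.8 = 669.7 N.
Since |438.5| ≤ 669.7 N, no slip — friction simply equals what equilibrium demands.

f ≈ 438 N (up the incline)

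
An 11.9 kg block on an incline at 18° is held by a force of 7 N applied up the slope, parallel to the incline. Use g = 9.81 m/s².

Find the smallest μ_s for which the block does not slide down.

N = m g cos θ = 111 N.
Friction must make up the shortfall along the incline: f = m g sin θ − P = 36.07 − 7 = 29.07 N.
At the threshold f = μ_s N, so μ_s,min = 29.07/111 = 0.262.

μ_s,min ≈ 0.262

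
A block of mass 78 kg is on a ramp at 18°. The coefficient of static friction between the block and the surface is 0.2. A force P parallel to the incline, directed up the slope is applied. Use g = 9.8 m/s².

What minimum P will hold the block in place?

The block tends to slide down (tan θ > μ_s), so at the point of impending slip friction acts up-slope at its limit: f = μ_s N.
P is parallel to the surface, so N = m g cos θ = 727 N.
Along the incline: P + μ_s N = m g sin θ, so P = 236 − 0.2×727 = 90.8 N.

P_min ≈ 90.8 N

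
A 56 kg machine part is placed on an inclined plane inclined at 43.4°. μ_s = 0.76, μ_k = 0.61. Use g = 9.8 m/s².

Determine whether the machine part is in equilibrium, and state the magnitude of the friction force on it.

N = m g cos θ = 399 N.
Down-slope weight component: m g sin θ = 377 N.
μ_s N = 303 N.
377 > 303 N, so it slides; kinetic friction f = μ_k N = 0.61×399 = 243 N.

f ≈ 243 N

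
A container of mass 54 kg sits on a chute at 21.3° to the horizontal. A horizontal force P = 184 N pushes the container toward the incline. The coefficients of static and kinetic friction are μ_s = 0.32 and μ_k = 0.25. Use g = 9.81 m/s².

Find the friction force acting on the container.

f ≈ 21 N (up the incline)

Normal direction: N = m g cos θ + P sin θ = 560.4 N.
Parallel to the incline: P cos θ − m g sin θ = 171.4 − 192.4 = -21 N; the friction needed to balance this is 21 N acting up the slope.
Maximum static friction: μ_s N = 0.32 × 560.4 = 179.3 N.
Since 21 N is within the 179.3 N limit, the container stays put and friction is exactly 21 N.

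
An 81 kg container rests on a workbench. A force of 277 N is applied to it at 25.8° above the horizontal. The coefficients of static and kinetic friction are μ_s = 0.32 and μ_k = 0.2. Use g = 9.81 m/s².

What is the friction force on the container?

N = m g − P sin α = 794.6 − 277×sin 25.8° = 674.1 N.
The horizontal driving force is P cos α = 249.4 N, so equilibrium needs friction f = 249.4 N.
μ_s N = 0.32 × 674.1 = 215.7 N.
249.4 > 215.7 N → the container slides; f = μ_k N = 0.2×674.1 = 135 N.

f ≈ 135 N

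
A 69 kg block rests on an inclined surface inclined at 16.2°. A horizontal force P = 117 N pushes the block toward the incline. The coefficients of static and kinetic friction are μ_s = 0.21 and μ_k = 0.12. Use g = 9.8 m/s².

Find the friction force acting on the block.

Normal direction: N = m g cos θ + P sin θ = 682 N.
Parallel to the incline: P cos θ − m g sin θ = 112.4 − 188.7 = -76.3 N; the friction needed to balance this is 76.3 N acting up the slope.
The limit of static friction is μ_s N = 143.2 N.
|f_req| = 76.3 ≤ 143.2 N → the block is in equilibrium; friction equals the required value.

f ≈ 76.3 N (up the incline)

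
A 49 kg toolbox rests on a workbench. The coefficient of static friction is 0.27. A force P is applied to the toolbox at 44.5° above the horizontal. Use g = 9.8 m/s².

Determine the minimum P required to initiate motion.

N = m g − P sin α (the pull lifts the toolbox).
At impending slip, P cos α = μ_s N = μ_s (m g − P sin α).
Solving: P (cos α + μ_s sin α) = μ_s m g → P = 0.27×480/(cos 44.5° + 0.27 sin 44.5°) = 130/0.9025 = 144 N.

P ≈ 144 N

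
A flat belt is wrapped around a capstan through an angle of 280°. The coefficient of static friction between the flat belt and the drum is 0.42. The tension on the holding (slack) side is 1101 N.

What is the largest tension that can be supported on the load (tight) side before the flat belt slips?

T_max ≈ 8570 N

At impending slip the capstan equation gives T₂/T₁ = e^{μβ} with β in radians.
β = 280° × π/180 = 4.887 rad.
e^{μβ} = e^{0.42×4.887} = 7.787.
T₂ = T₁ · e^{μβ} = 1101 × 7.787 = 8570 N.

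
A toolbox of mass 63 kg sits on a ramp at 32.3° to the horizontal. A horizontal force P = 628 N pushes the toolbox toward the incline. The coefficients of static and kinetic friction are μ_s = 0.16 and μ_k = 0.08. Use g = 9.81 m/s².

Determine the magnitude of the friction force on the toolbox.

f ≈ 68.6 N (down the incline)

The horizontal push has a component P sin θ into the surface, so N = m g cos θ + P sin θ = 522.4 + 335.6 = 858 N.
Along the incline, the net driving force (taking up-slope positive) is P cos θ − m g sin θ = 530.8 − 330.2 = 200.6 N, so equilibrium requires friction f = -200.6 N (down-slope).
The limit of static friction is μ_s N = 137.3 N.
The required 200.6 N exceeds the static limit, so the toolbox slides up-slope and f = μ_k N = 0.08×858 = 68.6 N.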